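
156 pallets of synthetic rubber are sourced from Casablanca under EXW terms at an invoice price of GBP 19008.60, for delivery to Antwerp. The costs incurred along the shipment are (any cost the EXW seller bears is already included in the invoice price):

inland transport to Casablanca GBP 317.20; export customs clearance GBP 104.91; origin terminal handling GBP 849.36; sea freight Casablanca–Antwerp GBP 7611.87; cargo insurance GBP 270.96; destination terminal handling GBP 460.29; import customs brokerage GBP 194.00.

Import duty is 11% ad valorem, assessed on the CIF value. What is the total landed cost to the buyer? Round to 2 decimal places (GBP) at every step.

Total landed cost: GBP 31915.11

EXW: the seller makes goods available at their premises; the buyer bears all onward costs.
CIF value = EXW price + inland to port + export clearance + origin terminal + freight + insurance = 19008.60 + 317.20 + 104.91 + 849.36 + 7611.87 + 270.96 = 28162.90
Import duty = 28162.90 × 11% = 3097.92
Buyer bears: inland to port 317.20 + export clearance 104.91 + origin terminal 849.36 + freight 7611.87 + insurance 270.96 + destination terminal 460.29 + brokerage 194.00 + duty 3097.92 = 12906.51
Landed cost = invoice 19008.60 + 12906.51 = 31915.11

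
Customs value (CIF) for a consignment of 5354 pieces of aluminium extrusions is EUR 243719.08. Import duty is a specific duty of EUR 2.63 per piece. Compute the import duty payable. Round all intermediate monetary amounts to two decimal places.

Import duty: EUR 14081.02

Import duty = 5354 × 2.63 = 14081.02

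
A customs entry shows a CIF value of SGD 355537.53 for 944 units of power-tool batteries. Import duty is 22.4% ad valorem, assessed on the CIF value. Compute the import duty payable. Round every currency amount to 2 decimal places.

Import duty: SGD 79640.41

Import duty = 355537.53 × 22.4% = 79640.41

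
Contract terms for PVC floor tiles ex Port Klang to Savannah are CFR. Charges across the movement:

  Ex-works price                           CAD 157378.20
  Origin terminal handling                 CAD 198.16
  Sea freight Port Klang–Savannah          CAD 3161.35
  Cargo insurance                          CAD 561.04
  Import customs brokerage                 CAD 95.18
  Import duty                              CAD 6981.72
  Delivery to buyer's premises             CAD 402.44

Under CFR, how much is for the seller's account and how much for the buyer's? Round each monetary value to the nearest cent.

Seller: CAD 160737.71; buyer: CAD 8040.38

CFR: the seller pays costs through ocean freight to the destination port, but not insurance.
Seller's account: goods 157378.20 + origin terminal 198.16 + freight 3161.35 = 160737.71
Buyer's account: insurance 561.04 + brokerage 95.18 + duty 6981.72 + delivery 402.44 = 8040.38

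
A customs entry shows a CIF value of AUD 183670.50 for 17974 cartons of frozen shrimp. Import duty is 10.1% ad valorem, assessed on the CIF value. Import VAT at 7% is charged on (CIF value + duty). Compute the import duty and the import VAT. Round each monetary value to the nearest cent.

Import duty: AUD 18550.72; import VAT: AUD 14155.49

Import duty = 183670.50 × 10.1% = 18550.72
VAT base = CIF + duty = 183670.50 + 18550.72 = 202221.22
Import VAT = 202221.22 × 7% = 14155.49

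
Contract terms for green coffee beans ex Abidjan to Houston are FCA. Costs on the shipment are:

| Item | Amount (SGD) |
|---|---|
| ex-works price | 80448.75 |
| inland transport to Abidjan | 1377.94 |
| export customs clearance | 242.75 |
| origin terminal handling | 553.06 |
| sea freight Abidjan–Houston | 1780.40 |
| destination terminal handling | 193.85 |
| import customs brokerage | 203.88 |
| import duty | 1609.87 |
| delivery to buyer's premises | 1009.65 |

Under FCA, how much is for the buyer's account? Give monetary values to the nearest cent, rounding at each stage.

Buyer's account: SGD 5350.71

FCA: the seller delivers export-cleared goods to the carrier; the buyer bears costs from that point.
Seller's account: goods 80448.75 + inland to port 1377.94 + export clearance 242.75 = 82069.44
Buyer's account: origin terminal 553.06 + freight 1780.40 + destination terminal 193.85 + brokerage 203.88 + duty 1609.87 + delivery 1009.65 = 5350.71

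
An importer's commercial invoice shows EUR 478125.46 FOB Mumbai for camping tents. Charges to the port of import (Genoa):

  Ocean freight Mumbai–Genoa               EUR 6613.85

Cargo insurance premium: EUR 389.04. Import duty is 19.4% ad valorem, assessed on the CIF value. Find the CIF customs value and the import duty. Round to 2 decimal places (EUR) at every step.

CIF value: EUR 485128.35; import duty: EUR 94114.90

CIF = FOB price + freight + insurance
CIF = 478125.46 + 6613.85 + 389.04 = 485128.35
Import duty = 485128.35 × 19.4% = 94114.90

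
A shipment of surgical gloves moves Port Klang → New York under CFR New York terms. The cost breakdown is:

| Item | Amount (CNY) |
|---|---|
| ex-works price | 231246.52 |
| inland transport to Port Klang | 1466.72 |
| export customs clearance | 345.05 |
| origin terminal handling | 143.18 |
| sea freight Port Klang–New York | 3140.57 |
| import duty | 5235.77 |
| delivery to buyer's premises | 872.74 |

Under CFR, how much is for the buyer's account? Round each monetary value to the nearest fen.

CFR: the seller pays costs through ocean freight to the destination port, but not insurance.
Seller's account: goods 231246.52 + inland to port 1466.72 + export clearance 345.05 + origin terminal 143.18 + freight 3140.57 = 236342.04
Buyer's account: duty 5235.77 + delivery 872.74 = 6108.51

Buyer's account: CNY 6108.51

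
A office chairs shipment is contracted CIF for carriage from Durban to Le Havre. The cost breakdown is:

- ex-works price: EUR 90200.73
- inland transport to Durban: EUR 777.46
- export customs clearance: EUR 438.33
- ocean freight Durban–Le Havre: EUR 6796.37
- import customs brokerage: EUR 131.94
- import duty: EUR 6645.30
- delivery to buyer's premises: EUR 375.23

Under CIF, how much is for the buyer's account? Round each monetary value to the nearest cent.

Buyer's account: EUR 7152.47

CIF: the seller pays costs through ocean freight and marine insurance to the destination port.
Seller's account: goods 90200.73 + inland to port 777.46 + export clearance 438.33 + freight 6796.37 = 98212.89
Buyer's account: brokerage 131.94 + duty 6645.30 + delivery 375.23 = 7152.47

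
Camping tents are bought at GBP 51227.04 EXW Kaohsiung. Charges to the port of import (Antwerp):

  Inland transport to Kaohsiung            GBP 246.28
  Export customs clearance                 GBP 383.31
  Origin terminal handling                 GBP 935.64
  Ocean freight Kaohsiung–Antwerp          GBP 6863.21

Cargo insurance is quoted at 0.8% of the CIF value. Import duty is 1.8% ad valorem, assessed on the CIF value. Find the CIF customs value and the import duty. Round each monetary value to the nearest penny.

Let C be the CIF value. C = EXW price + pre-shipment costs + freight + 0.8% × C
C − 0.8% × C = 51227.04 + 246.28 + 383.31 + 935.64 + 6863.21
0.992 × C = 59655.48
C = 59655.48 / 0.992 = 60136.57
Insurance premium = 0.8% × 60136.57 = 481.09
Import duty = 60136.57 × 1.8% = 1082.46

CIF value: GBP 60136.57; import duty: GBP 1082.46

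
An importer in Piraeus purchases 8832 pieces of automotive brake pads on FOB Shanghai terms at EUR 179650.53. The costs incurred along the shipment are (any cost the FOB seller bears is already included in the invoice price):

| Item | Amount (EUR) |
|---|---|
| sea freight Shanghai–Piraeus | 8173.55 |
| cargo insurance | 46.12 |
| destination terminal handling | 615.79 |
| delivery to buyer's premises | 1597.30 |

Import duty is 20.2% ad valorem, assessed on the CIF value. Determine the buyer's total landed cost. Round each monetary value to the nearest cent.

FOB: the seller bears costs until goods are on board at the origin port; the buyer bears freight, insurance and all costs thereafter.
CIF value = FOB price + freight + insurance = 179650.53 + 8173.55 + 46.12 = 187870.20
Import duty = 187870.20 × 20.2% = 37949.78
Buyer bears: freight 8173.55 + insurance 46.12 + destination terminal 615.79 + delivery 1597.30 + duty 37949.78 = 48382.54
Landed cost = invoice 179650.53 + 48382.54 = 228033.07

Total landed cost: EUR 228033.07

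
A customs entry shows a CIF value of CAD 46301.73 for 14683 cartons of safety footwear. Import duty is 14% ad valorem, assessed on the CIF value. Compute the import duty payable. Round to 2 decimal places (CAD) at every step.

Import duty: CAD 6482.24

Import duty = 46301.73 × 14% = 6482.24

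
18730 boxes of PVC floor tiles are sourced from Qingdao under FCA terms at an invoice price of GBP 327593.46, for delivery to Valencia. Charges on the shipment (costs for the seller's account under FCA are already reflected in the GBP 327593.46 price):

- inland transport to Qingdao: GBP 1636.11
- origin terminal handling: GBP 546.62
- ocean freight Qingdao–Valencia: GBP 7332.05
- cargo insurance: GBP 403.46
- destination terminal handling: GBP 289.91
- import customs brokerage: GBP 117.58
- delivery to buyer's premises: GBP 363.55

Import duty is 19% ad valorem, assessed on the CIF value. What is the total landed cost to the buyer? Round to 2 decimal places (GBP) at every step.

FCA: the seller delivers export-cleared goods to the carrier; the buyer bears costs from that point.
Already in the invoice (seller's account under FCA): inland to port — exclude.
CIF value = FCA price + origin terminal + freight + insurance = 327593.46 + 546.62 + 7332.05 + 403.46 = 335875.59
Import duty = 335875.59 × 19% = 63816.36
Buyer bears: origin terminal 546.62 + freight 7332.05 + insurance 403.46 + destination terminal 289.91 + brokerage 117.58 + delivery 363.55 + duty 63816.36 = 72869.53
Landed cost = invoice 327593.46 + 72869.53 = 400462.99

Total landed cost: GBP 400462.99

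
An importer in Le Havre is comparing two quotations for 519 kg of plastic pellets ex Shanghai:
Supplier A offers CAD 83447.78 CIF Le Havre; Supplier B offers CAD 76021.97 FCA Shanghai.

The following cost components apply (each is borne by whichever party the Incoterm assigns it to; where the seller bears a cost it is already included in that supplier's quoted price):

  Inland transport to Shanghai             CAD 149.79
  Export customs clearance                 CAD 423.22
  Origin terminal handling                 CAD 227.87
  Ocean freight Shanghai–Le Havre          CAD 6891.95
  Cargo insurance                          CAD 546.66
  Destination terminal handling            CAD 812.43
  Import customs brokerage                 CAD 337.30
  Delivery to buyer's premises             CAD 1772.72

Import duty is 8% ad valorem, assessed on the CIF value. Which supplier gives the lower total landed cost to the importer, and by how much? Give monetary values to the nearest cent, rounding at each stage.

Supplier A (CIF):
The CIF price already equals the CIF value: 83447.78
Import duty = 83447.78 × 8% = 6675.82
Buyer bears (A): 812.43 + 337.30 + 1772.72 = 2922.45
Landed cost (A) = invoice 83447.78 + 2922.45 + duty 6675.82 = 93046.05
Supplier B (FCA):
CIF value = FCA price + origin terminal + freight + insurance = 76021.97 + 227.87 + 6891.95 + 546.66 = 83688.45
Import duty = 83688.45 × 8% = 6695.08
Buyer bears (B): 227.87 + 6891.95 + 546.66 + 812.43 + 337.30 + 1772.72 = 10588.93
Landed cost (B) = invoice 76021.97 + 10588.93 + duty 6695.08 = 93305.98
Difference = |93046.05 − 93305.98| = 259.93

Supplier A is cheaper by CAD 259.93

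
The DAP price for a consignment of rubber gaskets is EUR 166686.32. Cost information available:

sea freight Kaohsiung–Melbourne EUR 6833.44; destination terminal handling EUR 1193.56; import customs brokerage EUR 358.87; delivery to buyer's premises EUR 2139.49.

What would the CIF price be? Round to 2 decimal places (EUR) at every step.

Not relevant to the conversion: freight — on the seller under both DAP and CIF; already in the DAP price and stays in the CIF price. brokerage — on the buyer under both terms; not part of either seller's price.
From DAP to CIF, the seller no longer bears: destination terminal, delivery.
CIF price = 166686.32 − 1193.56 − 2139.49 = 163353.27

CIF price: EUR 163353.27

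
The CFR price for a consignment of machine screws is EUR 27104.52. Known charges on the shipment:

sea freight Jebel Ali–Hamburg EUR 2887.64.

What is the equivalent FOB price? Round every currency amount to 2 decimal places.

From CFR to FOB, the seller no longer bears: freight.
FOB price = 27104.52 − 2887.64 = 24216.88

FOB price: EUR 24216.88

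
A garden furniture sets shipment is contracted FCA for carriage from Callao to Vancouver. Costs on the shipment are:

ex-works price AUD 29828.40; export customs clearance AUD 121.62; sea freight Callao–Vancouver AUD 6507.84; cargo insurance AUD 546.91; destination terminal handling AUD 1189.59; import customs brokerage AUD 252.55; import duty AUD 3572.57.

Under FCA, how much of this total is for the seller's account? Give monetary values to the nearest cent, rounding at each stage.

Seller's account: AUD 29950.02

FCA: the seller delivers export-cleared goods to the carrier; the buyer bears costs from that point.
Seller's account: goods 29828.40 + export clearance 121.62 = 29950.02
Buyer's account: freight 6507.84 + insurance 546.91 + destination terminal 1189.59 + brokerage 252.55 + duty 3572.57 = 12069.46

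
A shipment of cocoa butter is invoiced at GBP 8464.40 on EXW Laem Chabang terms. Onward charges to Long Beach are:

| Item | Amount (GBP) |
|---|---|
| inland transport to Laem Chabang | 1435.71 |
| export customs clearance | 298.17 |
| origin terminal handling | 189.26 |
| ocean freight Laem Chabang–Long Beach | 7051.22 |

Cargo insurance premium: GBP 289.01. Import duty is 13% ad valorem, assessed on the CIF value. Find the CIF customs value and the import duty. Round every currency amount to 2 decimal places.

CIF value: GBP 17727.77; import duty: GBP 2304.61

CIF = EXW price + pre-shipment costs + freight + insurance
CIF = 8464.40 + 1435.71 + 298.17 + 189.26 + 7051.22 + 289.01 = 17727.77
Import duty = 17727.77 × 13% = 2304.61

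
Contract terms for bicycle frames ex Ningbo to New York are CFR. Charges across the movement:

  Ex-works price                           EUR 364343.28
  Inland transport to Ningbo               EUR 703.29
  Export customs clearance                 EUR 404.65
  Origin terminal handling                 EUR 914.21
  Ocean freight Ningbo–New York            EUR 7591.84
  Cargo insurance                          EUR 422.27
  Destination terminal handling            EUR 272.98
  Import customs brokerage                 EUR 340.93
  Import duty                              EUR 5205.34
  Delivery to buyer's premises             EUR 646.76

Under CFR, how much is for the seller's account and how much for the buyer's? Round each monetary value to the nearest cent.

Seller: EUR 373957.27; buyer: EUR 6888.28

CFR: the seller pays costs through ocean freight to the destination port, but not insurance.
Seller's account: goods 364343.28 + inland to port 703.29 + export clearance 404.65 + origin terminal 914.21 + freight 7591.84 = 373957.27
Buyer's account: insurance 422.27 + destination terminal 272.98 + brokerage 340.93 + duty 5205.34 + delivery 646.76 = 6888.28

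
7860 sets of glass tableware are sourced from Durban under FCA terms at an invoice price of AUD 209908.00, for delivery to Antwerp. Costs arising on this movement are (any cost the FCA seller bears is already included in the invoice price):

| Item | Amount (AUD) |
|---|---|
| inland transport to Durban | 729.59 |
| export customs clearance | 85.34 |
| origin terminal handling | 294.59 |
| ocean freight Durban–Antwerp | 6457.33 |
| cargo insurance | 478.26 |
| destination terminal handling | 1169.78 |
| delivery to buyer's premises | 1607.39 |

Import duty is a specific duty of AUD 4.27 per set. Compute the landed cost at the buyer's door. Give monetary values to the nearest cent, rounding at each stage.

Total landed cost: AUD 253477.55

FCA: the seller delivers export-cleared goods to the carrier; the buyer bears costs from that point.
Already in the invoice (seller's account under FCA): inland to port, export clearance — exclude.
CIF value = FCA price + origin terminal + freight + insurance = 209908.00 + 294.59 + 6457.33 + 478.26 = 217138.18
Import duty = 7860 × 4.27 = 33562.20
Buyer bears: origin terminal 294.59 + freight 6457.33 + insurance 478.26 + destination terminal 1169.78 + delivery 1607.39 + duty 33562.20 = 43569.55
Landed cost = invoice 209908.00 + 43569.55 = 253477.55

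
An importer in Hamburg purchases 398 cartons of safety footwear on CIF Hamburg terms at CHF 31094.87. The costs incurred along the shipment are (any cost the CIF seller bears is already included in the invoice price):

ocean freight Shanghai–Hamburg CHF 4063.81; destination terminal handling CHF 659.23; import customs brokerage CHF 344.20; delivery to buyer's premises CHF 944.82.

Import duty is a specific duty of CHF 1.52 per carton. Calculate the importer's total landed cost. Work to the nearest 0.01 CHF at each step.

Total landed cost: CHF 33648.08

CIF: the seller pays costs through ocean freight and marine insurance to the destination port.
Already in the invoice (seller's account under CIF): freight — exclude.
The CIF price already equals the CIF value: 31094.87
Import duty = 398 × 1.52 = 604.96
Buyer bears: destination terminal 659.23 + brokerage 344.20 + delivery 944.82 + duty 604.96 = 2553.21
Landed cost = invoice 31094.87 + 2553.21 = 33648.08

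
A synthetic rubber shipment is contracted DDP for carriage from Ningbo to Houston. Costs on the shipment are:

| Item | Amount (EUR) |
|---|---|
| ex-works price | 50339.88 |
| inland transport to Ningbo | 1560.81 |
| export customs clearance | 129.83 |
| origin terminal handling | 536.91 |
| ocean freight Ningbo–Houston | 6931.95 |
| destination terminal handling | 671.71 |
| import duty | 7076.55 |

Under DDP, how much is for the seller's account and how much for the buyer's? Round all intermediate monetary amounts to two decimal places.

Seller: EUR 67247.64; buyer: EUR 0.00

DDP: the seller bears all costs including import duty.
Seller's account: goods 50339.88 + inland to port 1560.81 + export clearance 129.83 + origin terminal 536.91 + freight 6931.95 + destination terminal 671.71 + duty 7076.55 = 67247.64
Buyer's account: 0.00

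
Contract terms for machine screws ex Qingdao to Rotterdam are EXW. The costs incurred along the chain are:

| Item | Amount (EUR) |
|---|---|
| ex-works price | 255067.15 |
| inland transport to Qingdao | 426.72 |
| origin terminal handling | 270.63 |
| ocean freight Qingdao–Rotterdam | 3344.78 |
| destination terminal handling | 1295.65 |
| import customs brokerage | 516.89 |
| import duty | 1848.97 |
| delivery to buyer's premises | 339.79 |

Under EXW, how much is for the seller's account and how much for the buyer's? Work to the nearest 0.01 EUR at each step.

Seller: EUR 255067.15; buyer: EUR 8043.43

EXW: the seller makes goods available at their premises; the buyer bears all onward costs.
Seller's account: goods 255067.15 = 255067.15
Buyer's account: inland to port 426.72 + origin terminal 270.63 + freight 3344.78 + destination terminal 1295.65 + brokerage 516.89 + duty 1848.97 + delivery 339.79 = 8043.43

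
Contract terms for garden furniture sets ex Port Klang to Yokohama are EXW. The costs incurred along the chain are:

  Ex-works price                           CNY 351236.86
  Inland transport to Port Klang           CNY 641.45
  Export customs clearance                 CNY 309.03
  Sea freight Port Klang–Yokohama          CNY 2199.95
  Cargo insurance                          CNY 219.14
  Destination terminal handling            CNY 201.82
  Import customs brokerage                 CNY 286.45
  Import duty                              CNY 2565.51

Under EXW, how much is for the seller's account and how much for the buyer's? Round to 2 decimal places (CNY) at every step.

Seller: CNY 351236.86; buyer: CNY 6423.35

EXW: the seller makes goods available at their premises; the buyer bears all onward costs.
Seller's account: goods 351236.86 = 351236.86
Buyer's account: inland to port 641.45 + export clearance 309.03 + freight 2199.95 + insurance 219.14 + destination terminal 201.82 + brokerage 286.45 + duty 2565.51 = 6423.35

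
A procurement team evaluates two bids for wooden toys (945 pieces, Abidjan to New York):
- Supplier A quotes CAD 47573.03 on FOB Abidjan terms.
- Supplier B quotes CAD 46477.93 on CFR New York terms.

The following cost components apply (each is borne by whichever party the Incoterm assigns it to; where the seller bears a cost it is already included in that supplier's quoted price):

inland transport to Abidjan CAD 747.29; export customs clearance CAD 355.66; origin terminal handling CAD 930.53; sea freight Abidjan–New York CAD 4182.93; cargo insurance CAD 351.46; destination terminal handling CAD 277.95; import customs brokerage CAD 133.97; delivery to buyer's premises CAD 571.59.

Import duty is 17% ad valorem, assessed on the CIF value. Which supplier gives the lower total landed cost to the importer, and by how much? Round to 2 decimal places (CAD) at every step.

Supplier B is cheaper by CAD 6175.29

Supplier A (FOB):
CIF value = FOB price + freight + insurance = 47573.03 + 4182.93 + 351.46 = 52107.42
Import duty = 52107.42 × 17% = 8858.26
Buyer bears (A): 4182.93 + 351.46 + 277.95 + 133.97 + 571.59 = 5517.90
Landed cost (A) = invoice 47573.03 + 5517.90 + duty 8858.26 = 61949.19
Supplier B (CFR):
CIF value = CFR price + insurance = 46477.93 + 351.46 = 46829.39
Import duty = 46829.39 × 17% = 7961.00
Buyer bears (B): 351.46 + 277.95 + 133.97 + 571.59 = 1334.97
Landed cost (B) = invoice 46477.93 + 1334.97 + duty 7961.00 = 55773.90
Difference = |61949.19 − 55773.90| = 6175.29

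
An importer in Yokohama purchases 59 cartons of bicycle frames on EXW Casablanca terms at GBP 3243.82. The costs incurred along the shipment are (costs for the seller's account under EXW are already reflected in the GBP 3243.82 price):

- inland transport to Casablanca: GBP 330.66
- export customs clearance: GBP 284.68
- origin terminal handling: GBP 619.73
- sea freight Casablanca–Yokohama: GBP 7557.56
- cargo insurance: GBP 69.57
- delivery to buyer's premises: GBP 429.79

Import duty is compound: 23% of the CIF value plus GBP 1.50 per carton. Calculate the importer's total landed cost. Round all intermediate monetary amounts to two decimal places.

Total landed cost: GBP 15408.69

EXW: the seller makes goods available at their premises; the buyer bears all onward costs.
CIF value = EXW price + inland to port + export clearance + origin terminal + freight + insurance = 3243.82 + 330.66 + 284.68 + 619.73 + 7557.56 + 69.57 = 12106.02
Ad valorem component: 12106.02 × 23% = 2784.38
Specific component: 59 × 1.50 = 88.50
Import duty = 2784.38 + 88.50 = 2872.88
Buyer bears: inland to port 330.66 + export clearance 284.68 + origin terminal 619.73 + freight 7557.56 + insurance 69.57 + delivery 429.79 + duty 2872.88 = 12164.87
Landed cost = invoice 3243.82 + 12164.87 = 15408.69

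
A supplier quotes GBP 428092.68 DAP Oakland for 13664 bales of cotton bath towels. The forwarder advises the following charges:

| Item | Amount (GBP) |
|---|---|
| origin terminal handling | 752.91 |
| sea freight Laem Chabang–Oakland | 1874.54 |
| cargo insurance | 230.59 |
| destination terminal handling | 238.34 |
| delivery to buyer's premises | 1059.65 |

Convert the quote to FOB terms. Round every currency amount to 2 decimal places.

FOB price: GBP 424689.56

Not relevant to the conversion: origin terminal — on the seller under both DAP and FOB; already in the DAP price and stays in the FOB price.
From DAP to FOB, the seller no longer bears: freight, insurance, destination terminal, delivery.
FOB price = 428092.68 − 1874.54 − 230.59 − 238.34 − 1059.65 = 424689.56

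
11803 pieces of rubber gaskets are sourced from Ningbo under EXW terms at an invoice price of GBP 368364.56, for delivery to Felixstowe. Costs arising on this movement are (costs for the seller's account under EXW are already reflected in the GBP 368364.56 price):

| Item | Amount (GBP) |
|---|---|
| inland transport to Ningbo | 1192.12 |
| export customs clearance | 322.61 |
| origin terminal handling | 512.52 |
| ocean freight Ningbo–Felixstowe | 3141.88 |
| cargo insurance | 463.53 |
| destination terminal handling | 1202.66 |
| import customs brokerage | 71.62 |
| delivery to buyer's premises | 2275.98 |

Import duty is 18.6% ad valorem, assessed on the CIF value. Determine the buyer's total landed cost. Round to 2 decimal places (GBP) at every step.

EXW: the seller makes goods available at their premises; the buyer bears all onward costs.
CIF value = EXW price + inland to port + export clearance + origin terminal + freight + insurance = 368364.56 + 1192.12 + 322.61 + 512.52 + 3141.88 + 463.53 = 373997.22
Import duty = 373997.22 × 18.6% = 69563.48
Buyer bears: inland to port 1192.12 + export clearance 322.61 + origin terminal 512.52 + freight 3141.88 + insurance 463.53 + destination terminal 1202.66 + brokerage 71.62 + delivery 2275.98 + duty 69563.48 = 78746.40
Landed cost = invoice 368364.56 + 78746.40 = 447110.96

Total landed cost: GBP 447110.96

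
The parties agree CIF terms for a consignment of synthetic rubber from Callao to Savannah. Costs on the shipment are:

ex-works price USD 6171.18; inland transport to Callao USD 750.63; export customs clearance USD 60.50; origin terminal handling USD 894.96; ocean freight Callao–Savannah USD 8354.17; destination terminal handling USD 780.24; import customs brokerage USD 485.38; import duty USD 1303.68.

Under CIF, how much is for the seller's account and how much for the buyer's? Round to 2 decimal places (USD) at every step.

Seller: USD 16231.44; buyer: USD 2569.30

CIF: the seller pays costs through ocean freight and marine insurance to the destination port.
Seller's account: goods 6171.18 + inland to port 750.63 + export clearance 60.50 + origin terminal 894.96 + freight 8354.17 = 16231.44
Buyer's account: destination terminal 780.24 + brokerage 485.38 + duty 1303.68 = 2569.30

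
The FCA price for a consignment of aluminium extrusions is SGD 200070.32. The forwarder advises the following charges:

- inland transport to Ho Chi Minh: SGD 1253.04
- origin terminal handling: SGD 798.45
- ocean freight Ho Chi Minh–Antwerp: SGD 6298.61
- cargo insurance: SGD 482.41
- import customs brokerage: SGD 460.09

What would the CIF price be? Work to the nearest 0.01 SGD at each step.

Not relevant to the conversion: inland to port — on the seller under both FCA and CIF; already in the FCA price and stays in the CIF price. brokerage — on the buyer under both terms; not part of either seller's price.
From FCA to CIF, the seller additionally bears: origin terminal, freight, insurance.
CIF price = 200070.32 + 798.45 + 6298.61 + 482.41 = 207649.79

CIF price: SGD 207649.79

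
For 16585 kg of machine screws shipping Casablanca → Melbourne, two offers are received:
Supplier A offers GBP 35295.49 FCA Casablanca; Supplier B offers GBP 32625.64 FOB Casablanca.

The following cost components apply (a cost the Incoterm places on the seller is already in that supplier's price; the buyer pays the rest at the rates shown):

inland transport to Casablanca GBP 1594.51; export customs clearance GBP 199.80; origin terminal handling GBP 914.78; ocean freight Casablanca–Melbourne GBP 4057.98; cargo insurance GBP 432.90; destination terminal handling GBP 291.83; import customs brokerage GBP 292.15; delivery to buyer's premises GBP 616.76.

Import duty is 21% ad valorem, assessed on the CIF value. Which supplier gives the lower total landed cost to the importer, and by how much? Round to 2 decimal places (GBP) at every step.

Supplier B is cheaper by GBP 4337.40

Supplier A (FCA):
CIF value = FCA price + origin terminal + freight + insurance = 35295.49 + 914.78 + 4057.98 + 432.90 = 40701.15
Import duty = 40701.15 × 21% = 8547.24
Buyer bears (A): 914.78 + 4057.98 + 432.90 + 291.83 + 292.15 + 616.76 = 6606.40
Landed cost (A) = invoice 35295.49 + 6606.40 + duty 8547.24 = 50449.13
Supplier B (FOB):
CIF value = FOB price + freight + insurance = 32625.64 + 4057.98 + 432.90 = 37116.52
Import duty = 37116.52 × 21% = 7794.47
Buyer bears (B): 4057.98 + 432.90 + 291.83 + 292.15 + 616.76 = 5691.62
Landed cost (B) = invoice 32625.64 + 5691.62 + duty 7794.47 = 46111.73
Difference = |50449.13 − 46111.73| = 4337.40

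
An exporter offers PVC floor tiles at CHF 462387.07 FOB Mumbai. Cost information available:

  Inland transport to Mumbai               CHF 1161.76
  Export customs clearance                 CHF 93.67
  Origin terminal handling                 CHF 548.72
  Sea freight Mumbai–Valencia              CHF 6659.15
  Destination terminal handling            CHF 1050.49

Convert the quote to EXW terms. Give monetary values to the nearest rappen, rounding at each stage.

EXW price: CHF 460582.92

Not relevant to the conversion: freight, destination terminal — on the buyer under both terms; not part of either seller's price.
From FOB to EXW, the seller no longer bears: inland to port, export clearance, origin terminal.
EXW price = 462387.07 − 1161.76 − 93.67 − 548.72 = 460582.92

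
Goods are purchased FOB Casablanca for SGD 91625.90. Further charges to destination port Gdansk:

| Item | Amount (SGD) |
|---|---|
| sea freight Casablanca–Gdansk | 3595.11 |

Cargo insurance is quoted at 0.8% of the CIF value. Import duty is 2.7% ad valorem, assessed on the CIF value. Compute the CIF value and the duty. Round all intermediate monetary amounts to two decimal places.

Let C be the CIF value. C = FOB price + freight + 0.8% × C
C − 0.8% × C = 91625.90 + 3595.11
0.992 × C = 95221.01
C = 95221.01 / 0.992 = 95988.92
Insurance premium = 0.8% × 95988.92 = 767.91
Import duty = 95988.92 × 2.7% = 2591.70

CIF value: SGD 95988.92; import duty: SGD 2591.70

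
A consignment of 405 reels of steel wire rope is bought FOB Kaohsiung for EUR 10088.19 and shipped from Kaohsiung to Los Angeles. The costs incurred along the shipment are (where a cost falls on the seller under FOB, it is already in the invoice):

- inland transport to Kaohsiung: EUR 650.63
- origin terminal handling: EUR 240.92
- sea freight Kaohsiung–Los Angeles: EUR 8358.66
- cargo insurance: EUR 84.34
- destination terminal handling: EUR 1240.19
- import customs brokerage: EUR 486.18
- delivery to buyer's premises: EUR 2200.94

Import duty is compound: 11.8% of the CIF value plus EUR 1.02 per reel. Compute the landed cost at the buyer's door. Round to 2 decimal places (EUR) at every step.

Total landed cost: EUR 25058.28

FOB: the seller bears costs until goods are on board at the origin port; the buyer bears freight, insurance and all costs thereafter.
Already in the invoice (seller's account under FOB): inland to port, origin terminal — exclude.
CIF value = FOB price + freight + insurance = 10088.19 + 8358.66 + 84.34 = 18531.19
Ad valorem component: 18531.19 × 11.8% = 2186.68
Specific component: 405 × 1.02 = 413.10
Import duty = 2186.68 + 413.10 = 2599.78
Buyer bears: freight 8358.66 + insurance 84.34 + destination terminal 1240.19 + brokerage 486.18 + delivery 2200.94 + duty 2599.78 = 14970.09
Landed cost = invoice 10088.19 + 14970.09 = 25058.28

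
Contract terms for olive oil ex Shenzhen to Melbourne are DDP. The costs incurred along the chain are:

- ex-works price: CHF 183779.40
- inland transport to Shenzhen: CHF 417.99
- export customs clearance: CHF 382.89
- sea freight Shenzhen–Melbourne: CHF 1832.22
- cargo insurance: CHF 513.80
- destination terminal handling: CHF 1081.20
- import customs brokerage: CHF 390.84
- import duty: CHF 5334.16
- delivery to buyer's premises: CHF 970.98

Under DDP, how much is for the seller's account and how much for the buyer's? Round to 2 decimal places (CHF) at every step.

Seller: CHF 194703.48; buyer: CHF 0.00

DDP: the seller bears all costs including import duty.
Seller's account: goods 183779.40 + inland to port 417.99 + export clearance 382.89 + freight 1832.22 + insurance 513.80 + destination terminal 1081.20 + brokerage 390.84 + duty 5334.16 + delivery 970.98 = 194703.48
Buyer's account: 0.00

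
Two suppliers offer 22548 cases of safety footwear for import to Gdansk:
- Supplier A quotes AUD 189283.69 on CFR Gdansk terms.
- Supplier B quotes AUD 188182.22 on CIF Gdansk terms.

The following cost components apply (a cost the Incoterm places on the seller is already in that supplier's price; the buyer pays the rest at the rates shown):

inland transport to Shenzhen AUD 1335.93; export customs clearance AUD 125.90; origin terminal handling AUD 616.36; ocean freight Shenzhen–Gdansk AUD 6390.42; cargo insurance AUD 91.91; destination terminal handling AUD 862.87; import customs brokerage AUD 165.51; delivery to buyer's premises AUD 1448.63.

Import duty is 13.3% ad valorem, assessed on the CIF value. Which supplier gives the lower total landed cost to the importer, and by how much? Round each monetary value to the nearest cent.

Supplier A (CFR):
CIF value = CFR price + insurance = 189283.69 + 91.91 = 189375.60
Import duty = 189375.60 × 13.3% = 25186.95
Buyer bears (A): 91.91 + 862.87 + 165.51 + 1448.63 = 2568.92
Landed cost (A) = invoice 189283.69 + 2568.92 + duty 25186.95 = 217039.56
Supplier B (CIF):
The CIF price already equals the CIF value: 188182.22
Import duty = 188182.22 × 13.3% = 25028.24
Buyer bears (B): 862.87 + 165.51 + 1448.63 = 2477.01
Landed cost (B) = invoice 188182.22 + 2477.01 + duty 25028.24 = 215687.47
Difference = |217039.56 − 215687.47| = 1352.09

Supplier B is cheaper by AUD 1352.09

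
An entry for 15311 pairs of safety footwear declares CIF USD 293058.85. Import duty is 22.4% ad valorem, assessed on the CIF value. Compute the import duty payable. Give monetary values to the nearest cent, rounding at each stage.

Import duty: USD 65645.18

Import duty = 293058.85 × 22.4% = 65645.18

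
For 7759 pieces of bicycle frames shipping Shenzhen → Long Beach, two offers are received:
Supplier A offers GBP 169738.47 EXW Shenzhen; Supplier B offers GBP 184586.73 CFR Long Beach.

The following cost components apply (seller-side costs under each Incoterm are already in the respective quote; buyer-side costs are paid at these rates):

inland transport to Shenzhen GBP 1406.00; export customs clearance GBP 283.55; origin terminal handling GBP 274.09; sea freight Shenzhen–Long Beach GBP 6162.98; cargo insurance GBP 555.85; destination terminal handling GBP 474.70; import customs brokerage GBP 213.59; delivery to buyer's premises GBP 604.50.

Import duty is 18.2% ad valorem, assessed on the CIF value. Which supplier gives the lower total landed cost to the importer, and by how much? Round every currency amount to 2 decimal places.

Supplier A is cheaper by GBP 7944.98

Supplier A (EXW):
CIF value = EXW price + inland to port + export clearance + origin terminal + freight + insurance = 169738.47 + 1406.00 + 283.55 + 274.09 + 6162.98 + 555.85 = 178420.94
Import duty = 178420.94 × 18.2% = 32472.61
Buyer bears (A): 1406.00 + 283.55 + 274.09 + 6162.98 + 555.85 + 474.70 + 213.59 + 604.50 = 9975.26
Landed cost (A) = invoice 169738.47 + 9975.26 + duty 32472.61 = 212186.34
Supplier B (CFR):
CIF value = CFR price + insurance = 184586.73 + 555.85 = 185142.58
Import duty = 185142.58 × 18.2% = 33695.95
Buyer bears (B): 555.85 + 474.70 + 213.59 + 604.50 = 1848.64
Landed cost (B) = invoice 184586.73 + 1848.64 + duty 33695.95 = 220131.32
Difference = |212186.34 − 220131.32| = 7944.98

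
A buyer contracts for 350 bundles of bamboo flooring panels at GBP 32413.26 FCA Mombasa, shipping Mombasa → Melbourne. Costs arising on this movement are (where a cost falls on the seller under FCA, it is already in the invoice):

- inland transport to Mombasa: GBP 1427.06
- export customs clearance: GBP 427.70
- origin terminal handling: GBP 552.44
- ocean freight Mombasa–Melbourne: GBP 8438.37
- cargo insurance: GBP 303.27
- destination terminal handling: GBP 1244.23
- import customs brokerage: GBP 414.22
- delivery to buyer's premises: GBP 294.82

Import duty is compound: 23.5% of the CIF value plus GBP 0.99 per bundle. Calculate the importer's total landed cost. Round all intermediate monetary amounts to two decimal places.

FCA: the seller delivers export-cleared goods to the carrier; the buyer bears costs from that point.
Already in the invoice (seller's account under FCA): inland to port, export clearance — exclude.
CIF value = FCA price + origin terminal + freight + insurance = 32413.26 + 552.44 + 8438.37 + 303.27 = 41707.34
Ad valorem component: 41707.34 × 23.5% = 9801.22
Specific component: 350 × 0.99 = 346.50
Import duty = 9801.22 + 346.50 = 10147.72
Buyer bears: origin terminal 552.44 + freight 8438.37 + insurance 303.27 + destination terminal 1244.23 + brokerage 414.22 + delivery 294.82 + duty 10147.72 = 21395.07
Landed cost = invoice 32413.26 + 21395.07 = 53808.33

Total landed cost: GBP 53808.33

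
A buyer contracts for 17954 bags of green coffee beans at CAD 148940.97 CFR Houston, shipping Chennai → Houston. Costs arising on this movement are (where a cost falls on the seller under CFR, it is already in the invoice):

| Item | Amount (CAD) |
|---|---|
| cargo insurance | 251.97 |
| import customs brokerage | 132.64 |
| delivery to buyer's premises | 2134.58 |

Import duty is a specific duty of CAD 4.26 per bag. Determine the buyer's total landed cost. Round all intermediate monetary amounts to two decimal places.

CFR: the seller pays costs through ocean freight to the destination port, but not insurance.
CIF value = CFR price + insurance = 148940.97 + 251.97 = 149192.94
Import duty = 17954 × 4.26 = 76484.04
Buyer bears: insurance 251.97 + brokerage 132.64 + delivery 2134.58 + duty 76484.04 = 79003.23
Landed cost = invoice 148940.97 + 79003.23 = 227944.20

Total landed cost: CAD 227944.20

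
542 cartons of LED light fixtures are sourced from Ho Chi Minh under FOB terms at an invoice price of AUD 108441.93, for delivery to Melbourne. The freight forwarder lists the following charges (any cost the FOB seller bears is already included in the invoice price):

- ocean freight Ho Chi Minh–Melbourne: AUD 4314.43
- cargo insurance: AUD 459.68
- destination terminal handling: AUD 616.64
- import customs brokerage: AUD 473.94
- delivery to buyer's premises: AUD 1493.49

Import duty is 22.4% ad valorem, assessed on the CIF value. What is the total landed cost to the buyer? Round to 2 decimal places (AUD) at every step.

FOB: the seller bears costs until goods are on board at the origin port; the buyer bears freight, insurance and all costs thereafter.
CIF value = FOB price + freight + insurance = 108441.93 + 4314.43 + 459.68 = 113216.04
Import duty = 113216.04 × 22.4% = 25360.39
Buyer bears: freight 4314.43 + insurance 459.68 + destination terminal 616.64 + brokerage 473.94 + delivery 1493.49 + duty 25360.39 = 32718.57
Landed cost = invoice 108441.93 + 32718.57 = 141160.50

Total landed cost: AUD 141160.50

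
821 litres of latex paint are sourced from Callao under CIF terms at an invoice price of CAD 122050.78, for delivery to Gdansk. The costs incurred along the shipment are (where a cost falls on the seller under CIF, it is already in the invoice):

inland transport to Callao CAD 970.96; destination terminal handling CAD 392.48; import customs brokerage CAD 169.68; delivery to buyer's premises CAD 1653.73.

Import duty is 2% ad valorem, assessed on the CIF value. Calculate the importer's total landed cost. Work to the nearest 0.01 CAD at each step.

CIF: the seller pays costs through ocean freight and marine insurance to the destination port.
Already in the invoice (seller's account under CIF): inland to port — exclude.
The CIF price already equals the CIF value: 122050.78
Import duty = 122050.78 × 2% = 2441.02
Buyer bears: destination terminal 392.48 + brokerage 169.68 + delivery 1653.73 + duty 2441.02 = 4656.91
Landed cost = invoice 122050.78 + 4656.91 = 126707.69

Total landed cost: CAD 126707.69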